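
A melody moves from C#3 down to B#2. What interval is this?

m2

Descending from C#3 to B#2 is the same interval as ascending B#2 to C#3.
B to C spans two letter names (B-C) — that makes it a second of some quality.
A major second would be 2 semitones, but B#2 to C#3 is 1 — one semitone narrower, making it a minor second.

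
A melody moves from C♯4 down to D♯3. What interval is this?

Descending from C#4 to D#3 is the same interval as ascending D#3 to C#4.
D to C spans seven letter names (D-E-F-G-A-B-C): a seventh.
At 10 semitones, D#3→C#4 falls one short of a major seventh: minor.

minor 7th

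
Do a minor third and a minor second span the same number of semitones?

A minor third spans 3 semitones; a minor second spans 1 semitone. They differ by 2.

No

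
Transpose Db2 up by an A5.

A2

Counting five letter names up from D lands on A.
Moving 8 semitones up from Db2 (the size of an augmented fifth) reaches A2.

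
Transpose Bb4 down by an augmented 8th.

An octave keeps the letter name B, an octave down from B.
An augmented octave spans 13 semitones, so from Bb4 the target pitch is Bbb3.

Bbb3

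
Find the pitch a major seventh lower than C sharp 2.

Seven letter names down from C: D.
A major seventh spans 11 semitones, so from C#2 the target pitch is D1.

D 1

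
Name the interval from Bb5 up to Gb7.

B to G spans six letter names (B-C-D-E-F-G), plus an octave — that makes it a thirteenth of some quality.
At 20 semitones, Bb5→Gb7 falls one short of a major thirteenth: minor.
(Equivalently, a compound minor sixth: a minor sixth plus an octave.)

minor thirteenth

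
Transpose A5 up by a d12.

Eb7

The twelfth's letter: A up five letter names plus an octave → E.
A diminished twelfth is 18 semitones; 18 semitones up from A5 gives Eb7.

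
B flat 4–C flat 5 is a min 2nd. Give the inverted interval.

major 7th

The rule of nine gives the new number: 9 − 2 = 7, so a second becomes a seventh.
The quality also flips — minor becomes major — giving a major seventh.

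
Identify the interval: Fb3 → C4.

A5

F to C spans five letter names (F-G-A-B-C): a fifth.
A perfect fifth would be 7 semitones; Fb3 to C4 is 8, one semitone wider, so the interval is augmented.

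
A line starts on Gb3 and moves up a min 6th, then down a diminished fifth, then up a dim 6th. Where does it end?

Fbb4

Up a minor sixth from Gb3: Ebb4 (8 semitones up).
Ebb4 down a diminished fifth → Ab3 (6 semitones).
A diminished sixth up from Ab3 is Fbb4.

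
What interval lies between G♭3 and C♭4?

G to C spans four letter names (G-A-B-C): a fourth.
The perfect fourth spans 5 semitones, and Gb3 to Cb4 is exactly 5 semitones — so this is a perfect fourth.

P4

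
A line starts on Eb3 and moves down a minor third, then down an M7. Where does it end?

Db2

A minor third down from Eb3 is C3.
A major seventh down from C3 is Db2.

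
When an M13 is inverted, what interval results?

minor third

First reduce the compound major thirteenth to its simple form, a major sixth.
Inverted interval numbers add to nine, so a sixth pairs with a third (6 + 3 = 9).
The quality also flips — major becomes minor — giving a minor third.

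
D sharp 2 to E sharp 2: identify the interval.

M2

D to E spans two letter names (D-E), so the interval is some kind of second.
D#2 to E#2 is 2 semitones, matching the major second exactly, so the quality is major.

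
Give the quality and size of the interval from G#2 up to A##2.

augmented second

G to A spans two letter names (G-A), so the interval is some kind of second.
G#2 to A##2 spans 3 semitones — one semitone wider than the major second (2) — giving an augmented second.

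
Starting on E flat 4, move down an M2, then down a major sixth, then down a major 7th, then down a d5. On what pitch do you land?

C flat 2

A major second down from Eb4 is Db4.
Down a major sixth from Db4: Fb3 (9 semitones down).
Fb3 down a major seventh → Gbb2 (11 semitones).
Gbb2 down a diminished fifth → Cb2 (6 semitones).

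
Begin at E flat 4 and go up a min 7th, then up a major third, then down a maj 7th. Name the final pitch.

G flat 4

A minor seventh up from Eb4 is Db5.
Up a major third from Db5: F5 (4 semitones up).
Down a major seventh from F5: Gb4 (11 semitones down).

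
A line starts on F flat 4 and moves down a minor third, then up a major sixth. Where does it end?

B flat 4

A minor third down from Fb4 is Db4.
A major sixth up from Db4 is Bb4.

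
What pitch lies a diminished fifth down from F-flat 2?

Five letter names down from F: B.
A diminished fifth is 6 semitones; 6 semitones down from Fb2 gives Bb1.

B-flat 1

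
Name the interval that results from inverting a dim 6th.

Interval numbers invert to sum to nine: 6 + 3 = 9, so a sixth inverts to a third.
And diminished becomes augmented under inversion, so we get an augmented third.

augmented third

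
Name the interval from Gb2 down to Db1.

perfect eleventh

Descending from Gb2 to Db1 is the same interval as ascending Db1 to Gb2.
D to G spans four letter names (D-E-F-G), plus an octave, so the interval is some kind of eleventh.
Counting semitones, Db1→Gb2 is 17, which is the perfect eleventh.
(Equivalently, a compound perfect fourth: a perfect fourth plus an octave.)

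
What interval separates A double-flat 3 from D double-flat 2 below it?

Descending from Abb3 to Dbb2 is the same interval as ascending Dbb2 to Abb3.
D to A spans five letter names (D-E-F-G-A), plus an octave: a twelfth.
Dbb2 to Abb3 is 19 semitones, matching the perfect twelfth exactly, so the quality is perfect.
(Equivalently, a compound perfect fifth: a perfect fifth plus an octave.)

perfect twelfth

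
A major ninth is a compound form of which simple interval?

major 2nd

Subtracting seven from the interval number removes an octave: 9 − 7 = 2.
So a major ninth is an octave plus a major second. The quality is unchanged.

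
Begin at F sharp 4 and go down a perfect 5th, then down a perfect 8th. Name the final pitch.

F#4 down a perfect fifth → B3 (7 semitones).
Down a perfect octave from B3: B2 (12 semitones down).

B 2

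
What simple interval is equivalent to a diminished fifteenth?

diminished 8th

Take out an octave (7 from the number): 15 − 7 = 8.
Quality carries through unchanged, so the simple form is a diminished octave.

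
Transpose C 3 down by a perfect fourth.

G 2

Counting four letter names down from C lands on G.
Moving 5 semitones down from C3 (the size of a perfect fourth) reaches G2.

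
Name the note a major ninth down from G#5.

The ninth's letter: G down two letter names plus an octave → F.
Moving 14 semitones down from G#5 (the size of a major ninth) reaches F#4.

F#4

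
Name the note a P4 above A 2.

The fourth takes the letter from A up to D.
A perfect fourth is 5 semitones; 5 semitones up from A2 gives D3.

D 3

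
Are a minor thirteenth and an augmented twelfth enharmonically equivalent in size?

Both span 20 semitones: a minor thirteenth and an augmented twelfth are the same chromatic distance.

Yes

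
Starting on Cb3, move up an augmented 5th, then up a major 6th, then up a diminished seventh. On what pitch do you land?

Db5

An augmented fifth up from Cb3 is G3.
Up a major sixth from G3: E4 (9 semitones up).
A diminished seventh up from E4 is Db5.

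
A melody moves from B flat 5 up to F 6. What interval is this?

perfect 5th

B to F spans five letter names (B-C-D-E-F), so the interval is some kind of fifth.
The perfect fifth spans 7 semitones, and Bb5 to F6 is exactly 7 semitones — so this is a perfect fifth.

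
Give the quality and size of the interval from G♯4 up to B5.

G to B spans three letter names (G-A-B), plus an octave — that makes it a tenth of some quality.
A major tenth would be 16 semitones, but G#4 to B5 is 15 — one semitone narrower, making it a minor tenth.
(Equivalently, a compound minor third: a minor third plus an octave.)

m10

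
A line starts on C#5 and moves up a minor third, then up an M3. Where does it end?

G#5

C#5 up a minor third → E5 (3 semitones).
A major third up from E5 is G#5.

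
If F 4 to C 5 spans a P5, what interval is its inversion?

perfect 4th

Inverted interval numbers add to nine, so a fifth pairs with a fourth (5 + 4 = 9).
And perfect stays perfect under inversion, so we get a perfect fourth.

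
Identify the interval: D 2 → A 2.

P5

D to A spans five letter names (D-E-F-G-A): a fifth.
Counting semitones, D2→A2 is 7, which is the perfect fifth.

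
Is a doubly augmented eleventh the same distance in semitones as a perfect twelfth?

A doubly augmented eleventh spans 19 semitones, and a perfect twelfth also spans 19 semitones — they're enharmonic.

Yes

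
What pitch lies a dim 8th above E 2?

E-flat 3

For an octave the letter name doesn't change: still E, an octave up.
Moving 11 semitones up from E2 (the size of a diminished octave) reaches Eb3.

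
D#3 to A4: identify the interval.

D to A spans five letter names (D-E-F-G-A), plus an octave — that makes it a twelfth of some quality.
A perfect twelfth would be 19 semitones; D#3 to A4 is 18, one semitone narrower, so the interval is diminished.
(Equivalently, a compound diminished fifth: a diminished fifth plus an octave.)

diminished 12th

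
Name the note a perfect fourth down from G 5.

The fourth takes the letter from G down to D.
A perfect fourth is 5 semitones; 5 semitones down from G5 gives D5.

D 5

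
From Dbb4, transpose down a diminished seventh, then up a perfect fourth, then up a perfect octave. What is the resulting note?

Down a diminished seventh from Dbb4: Eb3 (9 semitones down).
A perfect fourth up from Eb3 is Ab3.
Up a perfect octave from Ab3: Ab4 (12 semitones up).

Ab4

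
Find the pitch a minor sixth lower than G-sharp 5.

Counting six letter names down from G lands on B.
Moving 8 semitones down from G#5 (the size of a minor sixth) reaches B#4.

B-sharp 4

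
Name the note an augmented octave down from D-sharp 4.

For an octave the letter name doesn't change: still D, an octave down.
An augmented octave is 13 semitones; 13 semitones down from D#4 gives D3.

D 3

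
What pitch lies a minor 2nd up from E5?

Counting two letter names up from E lands on F.
Moving 1 semitone up from E5 (the size of a minor second) reaches F5.

F5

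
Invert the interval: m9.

major seventh

First reduce the compound minor ninth to its simple form, a minor second.
The rule of nine gives the new number: 9 − 2 = 7, so a second becomes a seventh.
The quality also flips — minor becomes major — giving a major seventh.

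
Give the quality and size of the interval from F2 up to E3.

major seventh

F to E spans seven letter names (F-G-A-B-C-D-E) — that makes it a seventh of some quality.
F2 to E3 is 11 semitones, matching the major seventh exactly, so the quality is major.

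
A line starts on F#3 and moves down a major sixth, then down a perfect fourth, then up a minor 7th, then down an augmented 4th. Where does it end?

F#3 down a major sixth → A2 (9 semitones).
Down a perfect fourth from A2: E2 (5 semitones down).
Up a minor seventh from E2: D3 (10 semitones up).
Down an augmented fourth from D3: Ab2 (6 semitones down).

Ab2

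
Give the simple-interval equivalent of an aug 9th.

Subtracting seven from the interval number removes an octave: 9 − 7 = 2.
So an augmented ninth is an octave plus an augmented second. The quality is unchanged.

augmented second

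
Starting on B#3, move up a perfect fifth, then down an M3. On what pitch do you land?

A perfect fifth up from B#3 is F##4.
Down a major third from F##4: D#4 (4 semitones down).

D#4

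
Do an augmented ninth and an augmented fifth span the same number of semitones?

No

15 semitones (augmented ninth) vs 8 semitones (augmented fifth): not equal.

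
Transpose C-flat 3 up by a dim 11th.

The eleventh's letter: C up four letter names plus an octave → F.
A diminished eleventh spans 16 semitones, so from Cb3 the target pitch is Fbb4.

F-double-flat 4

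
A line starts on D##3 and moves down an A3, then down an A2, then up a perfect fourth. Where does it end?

D##3 down an augmented third → B2 (5 semitones).
B2 down an augmented second → Ab2 (3 semitones).
Up a perfect fourth from Ab2: Db3 (5 semitones up).

Db3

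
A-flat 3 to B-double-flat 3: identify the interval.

minor second

A to B spans two letter names (A-B) — that makes it a second of some quality.
Ab3 to Bbb3 is 1 semitone, a half step short of the major second (2), so this is minor.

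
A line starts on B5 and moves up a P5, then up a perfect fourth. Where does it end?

Up a perfect fifth from B5: F#6 (7 semitones up).
F#6 up a perfect fourth → B6 (5 semitones).

B6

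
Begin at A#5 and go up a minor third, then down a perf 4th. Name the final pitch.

Up a minor third from A#5: C#6 (3 semitones up).
Down a perfect fourth from C#6: G#5 (5 semitones down).

G#5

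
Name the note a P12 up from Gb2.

Counting five letter names plus an octave up from G lands on D.
A perfect twelfth spans 19 semitones, so from Gb2 the target pitch is Db4.

Db4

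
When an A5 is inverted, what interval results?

d4

Inverted interval numbers add to nine, so a fifth pairs with a fourth (5 + 4 = 9).
And augmented becomes diminished under inversion, so we get a diminished fourth.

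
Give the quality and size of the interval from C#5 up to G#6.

perfect twelfth

C to G spans five letter names (C-D-E-F-G), plus an octave, so the interval is some kind of twelfth.
The perfect twelfth spans 19 semitones, and C#5 to G#6 is exactly 19 semitones — so this is a perfect twelfth.
(Equivalently, a compound perfect fifth: a perfect fifth plus an octave.)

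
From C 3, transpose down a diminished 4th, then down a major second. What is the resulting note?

Down a diminished fourth from C3: G#2 (4 semitones down).
G#2 down a major second → F#2 (2 semitones).

F sharp 2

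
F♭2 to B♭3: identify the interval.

A11

F to B spans four letter names (F-G-A-B), plus an octave — that makes it an eleventh of some quality.
A perfect eleventh would be 17 semitones; Fb2 to Bb3 is 18, one semitone wider, so the interval is augmented.
(Equivalently, a compound augmented fourth: an augmented fourth plus an octave.)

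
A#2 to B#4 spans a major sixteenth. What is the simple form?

M2

Each octave removed subtracts seven from the number: 16 − 14 = 2.
That makes a major sixteenth a compound major second — 2 octaves plus a major second.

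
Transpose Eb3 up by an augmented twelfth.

The twelfth's letter: E up five letter names plus an octave → B.
Moving 20 semitones up from Eb3 (the size of an augmented twelfth) reaches B4.

B4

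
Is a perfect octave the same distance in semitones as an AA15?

12 semitones (perfect octave) vs 26 semitones (doubly augmented fifteenth): not equal.

No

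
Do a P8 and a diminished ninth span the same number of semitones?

Both span 12 semitones: a perfect octave and a diminished ninth are the same chromatic distance.

Yes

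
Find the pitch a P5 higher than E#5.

Counting five letter names up from E lands on B.
A perfect fifth spans 7 semitones, so from E#5 the target pitch is B#5.

B#5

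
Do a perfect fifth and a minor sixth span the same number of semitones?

A perfect fifth spans 7 semitones; a minor sixth spans 8 semitones. They differ by 1.

No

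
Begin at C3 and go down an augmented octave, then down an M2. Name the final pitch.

C3 down an augmented octave → Cb2 (13 semitones).
Down a major second from Cb2: Bbb1 (2 semitones down).

Bbb1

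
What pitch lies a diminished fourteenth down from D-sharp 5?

The fourteenth's letter: D down seven letter names plus an octave → E.
A diminished fourteenth is 21 semitones; 21 semitones down from D#5 gives E##3.

E-double-sharp 3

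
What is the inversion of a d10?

augmented 6th

First reduce the compound diminished tenth to its simple form, a diminished third.
Inverted interval numbers add to nine, so a third pairs with a sixth (3 + 6 = 9).
The quality also flips — diminished becomes augmented — giving an augmented sixth.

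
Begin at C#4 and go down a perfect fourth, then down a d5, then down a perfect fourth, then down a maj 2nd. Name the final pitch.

C#4 down a perfect fourth → G#3 (5 semitones).
G#3 down a diminished fifth → C##3 (6 semitones).
Down a perfect fourth from C##3: G##2 (5 semitones down).
A major second down from G##2 is F##2.

F##2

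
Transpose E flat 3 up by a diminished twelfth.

The twelfth's letter: E up five letter names plus an octave → B.
A diminished twelfth is 18 semitones; 18 semitones up from Eb3 gives Bbb4.

B double-flat 4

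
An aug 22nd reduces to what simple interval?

Subtracting seven from the interval number removes an octave: 22 − 14 = 8.
That makes an augmented twenty-second a compound augmented octave — 2 octaves plus an augmented octave.

augmented 8th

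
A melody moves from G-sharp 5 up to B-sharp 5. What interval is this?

G to B spans three letter names (G-A-B) — that makes it a third of some quality.
The major third spans 4 semitones, and G#5 to B#5 is exactly 4 semitones — so this is a major third.

major 3rd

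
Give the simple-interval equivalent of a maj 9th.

M2

Each octave removed subtracts seven from the number: 9 − 7 = 2.
That makes a major ninth a compound major second — an octave plus a major second.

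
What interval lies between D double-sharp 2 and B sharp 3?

minor thirteenth

D to B spans six letter names (D-E-F-G-A-B), plus an octave — that makes it a thirteenth of some quality.
A major thirteenth would be 21 semitones, but D##2 to B#3 is 20 — one semitone narrower, making it a minor thirteenth.
(Equivalently, a compound minor sixth: a minor sixth plus an octave.)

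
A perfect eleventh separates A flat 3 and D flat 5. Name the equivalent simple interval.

perfect fourth

Subtracting seven from the interval number removes an octave: 11 − 7 = 4.
So a perfect eleventh is an octave plus a perfect fourth. The quality is unchanged.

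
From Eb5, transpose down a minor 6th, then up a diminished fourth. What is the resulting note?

A minor sixth down from Eb5 is G4.
Up a diminished fourth from G4: Cb5 (4 semitones up).

Cb5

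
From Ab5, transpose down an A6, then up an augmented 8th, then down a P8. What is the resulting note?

Down an augmented sixth from Ab5: Cbb5 (10 semitones down).
Up an augmented octave from Cbb5: Cb6 (13 semitones up).
Cb6 down a perfect octave → Cb5 (12 semitones).

Cb5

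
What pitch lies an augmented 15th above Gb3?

G5

A fifteenth keeps the letter name G, two octaves up from G.
Moving 25 semitones up from Gb3 (the size of an augmented fifteenth) reaches G5.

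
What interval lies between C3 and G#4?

C to G spans five letter names (C-D-E-F-G), plus an octave, so the interval is some kind of twelfth.
C3 to G#4 spans 20 semitones — one semitone wider than the perfect twelfth (19) — giving an augmented twelfth.
(Equivalently, a compound augmented fifth: an augmented fifth plus an octave.)

A12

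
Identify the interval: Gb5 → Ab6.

G to A spans two letter names (G-A), plus an octave — that makes it a ninth of some quality.
The major ninth spans 14 semitones, and Gb5 to Ab6 is exactly 14 semitones — so this is a major ninth.
(Equivalently, a compound major second: a major second plus an octave.)

major ninth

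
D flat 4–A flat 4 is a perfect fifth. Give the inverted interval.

perfect 4th

Interval numbers invert to sum to nine: 5 + 4 = 9, so a fifth inverts to a fourth.
And perfect stays perfect under inversion, so we get a perfect fourth.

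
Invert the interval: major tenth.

First reduce the compound major tenth to its simple form, a major third.
Interval numbers invert to sum to nine: 3 + 6 = 9, so a third inverts to a sixth.
Quality inverts too: major becomes minor. That makes the inversion a minor sixth.

minor 6th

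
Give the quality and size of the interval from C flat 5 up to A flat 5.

C to A spans six letter names (C-D-E-F-G-A), so the interval is some kind of sixth.
Cb5 to Ab5 is 9 semitones, matching the major sixth exactly, so the quality is major.

major sixth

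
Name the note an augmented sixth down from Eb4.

The sixth takes the letter from E down to G.
Moving 10 semitones down from Eb4 (the size of an augmented sixth) reaches Gbb3.

Gbb3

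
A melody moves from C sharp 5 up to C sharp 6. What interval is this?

C to C is the same letter name, plus an octave: an octave.
Counting semitones, C#5→C#6 is 12, which is the perfect octave.

P8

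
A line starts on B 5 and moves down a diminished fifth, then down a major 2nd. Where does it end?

D sharp 5

A diminished fifth down from B5 is E#5.
Down a major second from E#5: D#5 (2 semitones down).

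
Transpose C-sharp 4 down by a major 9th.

The ninth's letter: C down two letter names plus an octave → B.
A major ninth spans 14 semitones, so from C#4 the target pitch is B2.

B 2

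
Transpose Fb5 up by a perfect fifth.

Counting five letter names up from F lands on C.
A perfect fifth spans 7 semitones, so from Fb5 the target pitch is Cb6.

Cb6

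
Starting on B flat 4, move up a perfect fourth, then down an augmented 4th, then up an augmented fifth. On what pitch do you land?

F 5

Up a perfect fourth from Bb4: Eb5 (5 semitones up).
Down an augmented fourth from Eb5: Bbb4 (6 semitones down).
Bbb4 up an augmented fifth → F5 (8 semitones).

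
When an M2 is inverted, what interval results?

minor seventh

Interval numbers invert to sum to nine: 2 + 7 = 9, so a second inverts to a seventh.
And major becomes minor under inversion, so we get a minor seventh.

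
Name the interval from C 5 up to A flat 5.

m6

C to A spans six letter names (C-D-E-F-G-A), so the interval is some kind of sixth.
C5 to Ab5 is 8 semitones, a half step short of the major sixth (9), so this is minor.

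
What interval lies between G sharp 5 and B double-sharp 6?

augmented 10th

G to B spans three letter names (G-A-B), plus an octave, so the interval is some kind of tenth.
A major tenth would be 16 semitones; G#5 to B##6 is 17, one semitone wider, so the interval is augmented.
(Equivalently, a compound augmented third: an augmented third plus an octave.)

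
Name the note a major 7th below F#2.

Counting seven letter names down from F lands on G.
A major seventh spans 11 semitones, so from F#2 the target pitch is G1.

G1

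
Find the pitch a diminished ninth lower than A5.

G##4

The ninth's letter: A down two letter names plus an octave → G.
Moving 12 semitones down from A5 (the size of a diminished ninth) reaches G##4.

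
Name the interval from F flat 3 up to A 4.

augmented 10th

F to A spans three letter names (F-G-A), plus an octave, so the interval is some kind of tenth.
The major tenth is 16 semitones; here we have 17, one semitone wider: augmented.
(Equivalently, a compound augmented third: an augmented third plus an octave.)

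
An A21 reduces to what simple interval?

augmented seventh

Take out 2 octaves (14 from the number): 21 − 14 = 7.
So an augmented twenty-first is 2 octaves plus an augmented seventh. The quality is unchanged.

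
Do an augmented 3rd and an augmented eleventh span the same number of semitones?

5 semitones (augmented third) vs 18 semitones (augmented eleventh): not equal.

No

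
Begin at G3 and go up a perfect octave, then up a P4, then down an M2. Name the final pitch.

G3 up a perfect octave → G4 (12 semitones).
A perfect fourth up from G4 is C5.
A major second down from C5 is Bb4.

Bb4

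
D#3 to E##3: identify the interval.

D to E spans two letter names (D-E) — that makes it a second of some quality.
D#3 to E##3 spans 3 semitones — one semitone wider than the major second (2) — giving an augmented second.

A2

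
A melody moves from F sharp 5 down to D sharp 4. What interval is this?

minor tenth

Descending from F#5 to D#4 is the same interval as ascending D#4 to F#5.
D to F spans three letter names (D-E-F), plus an octave, so the interval is some kind of tenth.
A major tenth would be 16 semitones, but D#4 to F#5 is 15 — one semitone narrower, making it a minor tenth.
(Equivalently, a compound minor third: a minor third plus an octave.)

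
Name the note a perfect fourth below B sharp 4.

Counting four letter names down from B lands on F.
Moving 5 semitones down from B#4 (the size of a perfect fourth) reaches F##4.

F double-sharp 4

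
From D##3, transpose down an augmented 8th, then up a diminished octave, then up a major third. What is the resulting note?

F#3

Down an augmented octave from D##3: D#2 (13 semitones down).
D#2 up a diminished octave → D3 (11 semitones).
A major third up from D3 is F#3.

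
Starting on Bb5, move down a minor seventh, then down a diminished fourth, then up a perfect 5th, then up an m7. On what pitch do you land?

A minor seventh down from Bb5 is C5.
Down a diminished fourth from C5: G#4 (4 semitones down).
A perfect fifth up from G#4 is D#5.
D#5 up a minor seventh → C#6 (10 semitones).

C#6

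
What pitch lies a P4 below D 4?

Counting four letter names down from D lands on A.
Moving 5 semitones down from D4 (the size of a perfect fourth) reaches A3.

A 3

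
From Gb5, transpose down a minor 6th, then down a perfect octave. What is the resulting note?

Down a minor sixth from Gb5: Bb4 (8 semitones down).
A perfect octave down from Bb4 is Bb3.

Bb3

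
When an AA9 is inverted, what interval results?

dd7

First reduce the compound doubly augmented ninth to its simple form, a doubly augmented second.
Interval numbers invert to sum to nine: 2 + 7 = 9, so a second inverts to a seventh.
And doubly augmented becomes doubly diminished under inversion, so we get a doubly diminished seventh.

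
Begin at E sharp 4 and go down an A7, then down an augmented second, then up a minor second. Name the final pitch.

E#4 down an augmented seventh → F3 (12 semitones).
F3 down an augmented second → Ebb3 (3 semitones).
Up a minor second from Ebb3: Fbb3 (1 semitone up).

F double-flat 3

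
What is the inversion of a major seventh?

Inverted interval numbers add to nine, so a seventh pairs with a second (7 + 2 = 9).
Quality inverts too: major becomes minor. That makes the inversion a minor second.

m2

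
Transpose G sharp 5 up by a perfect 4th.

C sharp 6

Counting four letter names up from G lands on C.
A perfect fourth is 5 semitones; 5 semitones up from G#5 gives C#6.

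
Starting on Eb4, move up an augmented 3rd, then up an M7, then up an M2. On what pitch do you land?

G##5

Up an augmented third from Eb4: G#4 (5 semitones up).
G#4 up a major seventh → F##5 (11 semitones).
Up a major second from F##5: G##5 (2 semitones up).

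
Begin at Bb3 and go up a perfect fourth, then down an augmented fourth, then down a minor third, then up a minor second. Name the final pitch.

Abb3

Up a perfect fourth from Bb3: Eb4 (5 semitones up).
Down an augmented fourth from Eb4: Bbb3 (6 semitones down).
A minor third down from Bbb3 is Gb3.
Gb3 up a minor second → Abb3 (1 semitone).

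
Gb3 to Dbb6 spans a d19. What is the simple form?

Subtracting seven from the interval number removes an octave: 19 − 14 = 5.
That makes a diminished nineteenth a compound diminished fifth — 2 octaves plus a diminished fifth.

d5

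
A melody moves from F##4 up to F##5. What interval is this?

F to F is the same letter name, plus an octave — that makes it an octave of some quality.
The perfect octave spans 12 semitones, and F##4 to F##5 is exactly 12 semitones — so this is a perfect octave.

perfect 8th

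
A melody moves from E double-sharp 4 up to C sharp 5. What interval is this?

E to C spans six letter names (E-F-G-A-B-C), so the interval is some kind of sixth.
E##4 to C#5 spans 7 semitones — two semitones narrower than the major sixth (9) — giving a diminished sixth.

diminished 6th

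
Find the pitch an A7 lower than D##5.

Counting seven letter names down from D lands on E.
Moving 12 semitones down from D##5 (the size of an augmented seventh) reaches E4.

E4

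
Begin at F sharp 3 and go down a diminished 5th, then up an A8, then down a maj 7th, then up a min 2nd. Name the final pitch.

F#3 down a diminished fifth → B#2 (6 semitones).
Up an augmented octave from B#2: B##3 (13 semitones up).
A major seventh down from B##3 is C##3.
A minor second up from C##3 is D#3.

D sharp 3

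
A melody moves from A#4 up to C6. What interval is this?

diminished 10th

A to C spans three letter names (A-B-C), plus an octave — that makes it a tenth of some quality.
A major tenth would be 16 semitones; A#4 to C6 is 14, two semitones narrower, so the interval is diminished.
(Equivalently, a compound diminished third: a diminished third plus an octave.)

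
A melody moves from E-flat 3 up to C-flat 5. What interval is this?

minor thirteenth

E to C spans six letter names (E-F-G-A-B-C), plus an octave, so the interval is some kind of thirteenth.
Eb3 to Cb5 is 20 semitones, a half step short of the major thirteenth (21), so this is minor.
(Equivalently, a compound minor sixth: a minor sixth plus an octave.)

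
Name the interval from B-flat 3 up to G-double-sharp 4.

B to G spans six letter names (B-C-D-E-F-G) — that makes it a sixth of some quality.
The major sixth is 9 semitones; here we have 11, two semitones wider: doubly augmented.

AA6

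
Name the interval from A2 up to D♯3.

augmented 4th

A to D spans four letter names (A-B-C-D): a fourth.
A perfect fourth would be 5 semitones; A2 to D#3 is 6, one semitone wider, so the interval is augmented.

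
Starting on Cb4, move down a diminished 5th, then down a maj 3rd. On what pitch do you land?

Db3

Down a diminished fifth from Cb4: F3 (6 semitones down).
Down a major third from F3: Db3 (4 semitones down).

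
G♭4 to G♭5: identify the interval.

G to G is the same letter name, plus an octave — that makes it an octave of some quality.
Counting semitones, Gb4→Gb5 is 12, which is the perfect octave.

perfect octave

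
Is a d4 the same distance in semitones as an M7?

A diminished fourth is 4 semitones but a major seventh is 11 semitones — different sizes.

No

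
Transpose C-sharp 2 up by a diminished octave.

An octave keeps the letter name C, an octave up from C.
Moving 11 semitones up from C#2 (the size of a diminished octave) reaches C3.

C 3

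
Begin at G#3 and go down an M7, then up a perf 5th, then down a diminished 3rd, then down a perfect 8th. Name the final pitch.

Down a major seventh from G#3: A2 (11 semitones down).
A perfect fifth up from A2 is E3.
Down a diminished third from E3: C##3 (2 semitones down).
A perfect octave down from C##3 is C##2.

C##2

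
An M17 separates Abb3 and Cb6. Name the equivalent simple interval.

major third

Each octave removed subtracts seven from the number: 17 − 14 = 3.
So a major seventeenth is 2 octaves plus a major third. The quality is unchanged.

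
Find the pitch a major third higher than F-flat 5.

A-flat 5

Counting three letter names up from F lands on A.
Moving 4 semitones up from Fb5 (the size of a major third) reaches Ab5.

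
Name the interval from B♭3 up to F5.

perfect 12th

B to F spans five letter names (B-C-D-E-F), plus an octave: a twelfth.
Counting semitones, Bb3→F5 is 19, which is the perfect twelfth.
(Equivalently, a compound perfect fifth: a perfect fifth plus an octave.)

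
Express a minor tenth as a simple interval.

Each octave removed subtracts seven from the number: 10 − 7 = 3.
That makes a minor tenth a compound minor third — an octave plus a minor third.

minor third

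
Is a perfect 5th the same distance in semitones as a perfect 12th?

A perfect fifth spans 7 semitones; a perfect twelfth spans 19 semitones. They differ by 12.

No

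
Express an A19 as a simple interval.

Subtracting seven from the interval number removes an octave: 19 − 14 = 5.
That makes an augmented nineteenth a compound augmented fifth — 2 octaves plus an augmented fifth.

augmented 5th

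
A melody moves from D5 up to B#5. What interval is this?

augmented 6th

D to B spans six letter names (D-E-F-G-A-B), so the interval is some kind of sixth.
The major sixth is 9 semitones; here we have 10, one semitone wider: augmented.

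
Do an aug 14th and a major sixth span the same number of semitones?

An augmented fourteenth is 24 semitones but a major sixth is 9 semitones — different sizes.

No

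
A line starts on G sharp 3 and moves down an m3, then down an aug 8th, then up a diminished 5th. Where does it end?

G#3 down a minor third → E#3 (3 semitones).
E#3 down an augmented octave → E2 (13 semitones).
E2 up a diminished fifth → Bb2 (6 semitones).

B flat 2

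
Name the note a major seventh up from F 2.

E 3

Counting seven letter names up from F lands on E.
A major seventh spans 11 semitones, so from F2 the target pitch is E3.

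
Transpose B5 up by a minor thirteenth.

G7

Counting six letter names plus an octave up from B lands on G.
A minor thirteenth is 20 semitones; 20 semitones up from B5 gives G7.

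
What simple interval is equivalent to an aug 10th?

A3

Take out an octave (7 from the number): 10 − 7 = 3.
Quality carries through unchanged, so the simple form is an augmented third.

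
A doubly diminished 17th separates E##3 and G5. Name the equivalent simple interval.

doubly diminished third

Take out 2 octaves (14 from the number): 17 − 14 = 3.
That makes a doubly diminished seventeenth a compound doubly diminished third — 2 octaves plus a doubly diminished third.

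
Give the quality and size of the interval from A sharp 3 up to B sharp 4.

A to B spans two letter names (A-B), plus an octave — that makes it a ninth of some quality.
The major ninth spans 14 semitones, and A#3 to B#4 is exactly 14 semitones — so this is a major ninth.
(Equivalently, a compound major second: a major second plus an octave.)

M9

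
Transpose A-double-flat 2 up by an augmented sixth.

F 3

The sixth takes the letter from A up to F.
An augmented sixth is 10 semitones; 10 semitones up from Abb2 gives F3.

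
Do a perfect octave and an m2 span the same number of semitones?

No

A perfect octave is 12 semitones but a minor second is 1 semitone — different sizes.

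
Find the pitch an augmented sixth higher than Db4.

B4

Six letter names up from D: B.
An augmented sixth spans 10 semitones, so from Db4 the target pitch is B4.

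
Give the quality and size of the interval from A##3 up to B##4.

A to B spans two letter names (A-B), plus an octave — that makes it a ninth of some quality.
Counting semitones, A##3→B##4 is 14, which is the major ninth.
(Equivalently, a compound major second: a major second plus an octave.)

major ninth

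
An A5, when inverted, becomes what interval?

Interval numbers invert to sum to nine: 5 + 4 = 9, so a fifth inverts to a fourth.
The quality also flips — augmented becomes diminished — giving a diminished fourth.

diminished fourth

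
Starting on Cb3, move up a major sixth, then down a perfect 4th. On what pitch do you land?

Up a major sixth from Cb3: Ab3 (9 semitones up).
Ab3 down a perfect fourth → Eb3 (5 semitones).

Eb3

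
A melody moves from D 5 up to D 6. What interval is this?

perfect octave

D to D is the same letter name, plus an octave — that makes it an octave of some quality.
Counting semitones, D5→D6 is 12, which is the perfect octave.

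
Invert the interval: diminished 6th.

augmented third

The rule of nine gives the new number: 9 − 6 = 3, so a sixth becomes a third.
Quality inverts too: diminished becomes augmented. That makes the inversion an augmented third.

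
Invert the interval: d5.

augmented fourth

The rule of nine gives the new number: 9 − 5 = 4, so a fifth becomes a fourth.
The quality also flips — diminished becomes augmented — giving an augmented fourth.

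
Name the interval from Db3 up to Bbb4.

D to B spans six letter names (D-E-F-G-A-B), plus an octave, so the interval is some kind of thirteenth.
A major thirteenth would be 21 semitones, but Db3 to Bbb4 is 20 — one semitone narrower, making it a minor thirteenth.
(Equivalently, a compound minor sixth: a minor sixth plus an octave.)

minor 13th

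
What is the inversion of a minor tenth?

major sixth

First reduce the compound minor tenth to its simple form, a minor third.
Inverted interval numbers add to nine, so a third pairs with a sixth (3 + 6 = 9).
Quality inverts too: minor becomes major. That makes the inversion a major sixth.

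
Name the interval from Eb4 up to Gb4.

E to G spans three letter names (E-F-G): a third.
Eb4 to Gb4 is 3 semitones, a half step short of the major third (4), so this is minor.

minor third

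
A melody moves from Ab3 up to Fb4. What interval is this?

A to F spans six letter names (A-B-C-D-E-F): a sixth.
A major sixth would be 9 semitones, but Ab3 to Fb4 is 8 — one semitone narrower, making it a minor sixth.

minor sixth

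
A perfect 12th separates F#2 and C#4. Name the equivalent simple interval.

Subtracting seven from the interval number removes an octave: 12 − 7 = 5.
Quality carries through unchanged, so the simple form is a perfect fifth.

P5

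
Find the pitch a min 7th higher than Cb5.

Bbb5

Counting seven letter names up from C lands on B.
Moving 10 semitones up from Cb5 (the size of a minor seventh) reaches Bbb5.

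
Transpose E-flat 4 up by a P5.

B-flat 4

Counting five letter names up from E lands on B.
A perfect fifth spans 7 semitones, so from Eb4 the target pitch is Bb4.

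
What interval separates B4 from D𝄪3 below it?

Descending from B4 to D##3 is the same interval as ascending D##3 to B4.
D to B spans six letter names (D-E-F-G-A-B), plus an octave, so the interval is some kind of thirteenth.
D##3 to B4 spans 19 semitones — two semitones narrower than the major thirteenth (21) — giving a diminished thirteenth.
(Equivalently, a compound diminished sixth: a diminished sixth plus an octave.)

diminished 13th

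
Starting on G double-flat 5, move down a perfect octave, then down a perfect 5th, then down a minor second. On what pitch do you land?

B double-flat 3

Gbb5 down a perfect octave → Gbb4 (12 semitones).
A perfect fifth down from Gbb4 is Cbb4.
Down a minor second from Cbb4: Bbb3 (1 semitone down).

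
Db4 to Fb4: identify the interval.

minor third

D to F spans three letter names (D-E-F) — that makes it a third of some quality.
Db4 to Fb4 is 3 semitones, a half step short of the major third (4), so this is minor.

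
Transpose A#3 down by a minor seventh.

Seven letter names down from A: B.
Moving 10 semitones down from A#3 (the size of a minor seventh) reaches B#2.

B#2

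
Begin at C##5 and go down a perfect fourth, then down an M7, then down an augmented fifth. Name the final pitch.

D3

C##5 down a perfect fourth → G##4 (5 semitones).
A major seventh down from G##4 is A#3.
A#3 down an augmented fifth → D3 (8 semitones).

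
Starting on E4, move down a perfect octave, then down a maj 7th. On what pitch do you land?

F2

A perfect octave down from E4 is E3.
E3 down a major seventh → F2 (11 semitones).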